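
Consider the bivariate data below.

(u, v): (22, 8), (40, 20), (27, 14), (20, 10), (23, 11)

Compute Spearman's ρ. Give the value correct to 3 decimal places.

Rank u: 2, 5, 4, 1, 3
Rank v: 1, 5, 4, 2, 3
d = rank(u) − rank(v): 1, 0, 0, -1, 0; Σd² = 2
ρ = 1 − 6Σd² / [n(n²−1)] = 1 − 6×2 / (5×24) = 1 − 12/120 ≈ 0.900

0.900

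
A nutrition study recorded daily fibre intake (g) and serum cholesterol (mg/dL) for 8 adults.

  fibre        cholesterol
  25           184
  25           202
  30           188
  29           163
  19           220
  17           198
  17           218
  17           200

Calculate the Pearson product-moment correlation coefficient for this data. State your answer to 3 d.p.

-0.734

n = 8, Σx = 179, Σy = 1573, Σx² = 4219, Σy² = 311701, Σxy = 34669
nΣxy − ΣxΣy = 277352 − 281567 = -4215
nΣx² − (Σx)² = 33752 − 32041 = 1711; nΣy² − (Σy)² = 2493608 − 2474329 = 19279
r = -4215 / √(1711 × 19279) = -4215 / 5743.3761 ≈ -0.734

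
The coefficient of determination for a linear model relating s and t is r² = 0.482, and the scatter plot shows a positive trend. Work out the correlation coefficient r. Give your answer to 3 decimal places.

|r| = √0.482 = 0.694
The association is positive, so r = 0.694.

0.694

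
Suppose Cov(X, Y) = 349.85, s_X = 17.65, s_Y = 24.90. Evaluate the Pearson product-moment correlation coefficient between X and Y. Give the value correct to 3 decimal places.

0.796

r = Cov(X,Y) / (s_X · s_Y) = 349.85 / (17.65 × 24.90)
  = 349.85 / 439.4850 ≈ 0.796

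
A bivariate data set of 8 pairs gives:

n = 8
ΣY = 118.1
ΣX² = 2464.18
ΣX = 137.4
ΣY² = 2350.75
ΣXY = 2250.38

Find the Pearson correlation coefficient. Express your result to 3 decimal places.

r = (nΣXY − ΣXΣY) / √[(nΣX² − (ΣX)²)(nΣY² − (ΣY)²)]
Numerator: 8×2250.38 − 137.4×118.1 = 1776.1
Denominator: √[(19713.44 − 18878.76)(18806 − 13947.61)] = √[834.68 × 4858.39] = 2013.7530
r = 1776.1 / 2013.7530 ≈ 0.882

0.882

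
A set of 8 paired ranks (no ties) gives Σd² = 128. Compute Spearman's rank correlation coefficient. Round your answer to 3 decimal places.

ρ = 1 − 6Σd² / [n(n²−1)] = 1 − 6×128 / (8×63)
  = 1 − 768/504 = 1 − 1.5238 ≈ -0.524

-0.524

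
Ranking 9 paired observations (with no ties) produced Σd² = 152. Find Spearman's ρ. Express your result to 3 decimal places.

ρ = 1 − 6Σd² / [n(n²−1)] = 1 − 6×152 / (9×80)
  = 1 − 912/720 = 1 − 1.2667 ≈ -0.267

-0.267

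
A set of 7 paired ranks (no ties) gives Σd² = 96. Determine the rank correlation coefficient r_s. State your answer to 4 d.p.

-0.7143

ρ = 1 − 6Σd² / [n(n²−1)] = 1 − 6×96 / (7×48)
  = 1 − 576/336 = 1 − 1.71429 ≈ -0.7143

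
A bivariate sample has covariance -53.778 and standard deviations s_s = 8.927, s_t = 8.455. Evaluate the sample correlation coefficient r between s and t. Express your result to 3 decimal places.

r = Cov(s,t) / (s_s · s_t) = -53.778 / (8.927 × 8.455)
  = -53.778 / 75.4778 ≈ -0.713

-0.713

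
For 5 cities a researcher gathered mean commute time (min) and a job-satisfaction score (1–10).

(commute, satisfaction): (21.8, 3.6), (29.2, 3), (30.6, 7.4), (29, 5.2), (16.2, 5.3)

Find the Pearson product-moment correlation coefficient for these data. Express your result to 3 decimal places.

0.186

n = 5, Σx = 126.8, Σy = 24.5, Σx² = 3367.68, Σy² = 131.85, Σxy = 629.18
nΣxy − ΣxΣy = 3145.9 − 3106.6 = 39.3
nΣx² − (Σx)² = 16838.4 − 16078.24 = 760.16; nΣy² − (Σy)² = 659.25 − 600.25 = 59
r = 39.3 / √(760.16 × 59) = 39.3 / 211.7769 ≈ 0.186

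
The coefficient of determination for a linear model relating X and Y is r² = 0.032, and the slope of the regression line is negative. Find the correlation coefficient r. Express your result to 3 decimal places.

|r| = √0.032 = 0.179
The association is negative, so r = −0.179.

-0.179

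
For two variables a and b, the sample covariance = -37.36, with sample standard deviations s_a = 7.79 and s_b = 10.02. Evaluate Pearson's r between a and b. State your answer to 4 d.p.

r = Cov(a,b) / (s_a · s_b) = -37.36 / (7.79 × 10.02)
  = -37.36 / 78.0558 ≈ -0.4786

-0.4786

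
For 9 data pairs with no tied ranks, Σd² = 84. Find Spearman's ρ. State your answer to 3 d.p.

0.300

ρ = 1 − 6Σd² / [n(n²−1)] = 1 − 6×84 / (9×80)
  = 1 − 504/720 = 1 − 0.7000 ≈ 0.300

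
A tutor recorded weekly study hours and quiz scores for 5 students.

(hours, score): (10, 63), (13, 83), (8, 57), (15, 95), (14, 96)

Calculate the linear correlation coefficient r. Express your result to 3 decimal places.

n = 5, Σx = 60, Σy = 394, Σx² = 754, Σy² = 32348, Σxy = 4934
nΣxy − ΣxΣy = 24670 − 23640 = 1030
nΣx² − (Σx)² = 3770 − 3600 = 170; nΣy² − (Σy)² = 161740 − 155236 = 6504
r = 1030 / √(170 × 6504) = 1030 / 1051.5132 ≈ 0.980

0.980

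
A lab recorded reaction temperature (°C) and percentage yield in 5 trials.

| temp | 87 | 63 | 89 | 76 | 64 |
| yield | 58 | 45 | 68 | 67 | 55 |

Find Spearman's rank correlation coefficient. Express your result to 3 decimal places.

Rank temp: 4, 1, 5, 3, 2
Rank yield: 3, 1, 5, 4, 2
d = rank(temp) − rank(yield): 1, 0, 0, -1, 0; Σd² = 2
ρ = 1 − 6Σd² / [n(n²−1)] = 1 − 6×2 / (5×24) = 1 − 12/120 ≈ 0.900

0.900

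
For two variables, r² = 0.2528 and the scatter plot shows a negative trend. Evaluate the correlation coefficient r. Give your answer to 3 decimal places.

|r| = √0.2528 = 0.503
The association is negative, so r = −0.503.

-0.503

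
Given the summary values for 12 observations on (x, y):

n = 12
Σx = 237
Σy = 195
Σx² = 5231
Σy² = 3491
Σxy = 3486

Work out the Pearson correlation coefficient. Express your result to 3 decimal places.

-0.867

r = (nΣxy − ΣxΣy) / √[(nΣx² − (Σx)²)(nΣy² − (Σy)²)]
Numerator: 12×3486 − 237×195 = -4383
Denominator: √[(62772 − 56169)(41892 − 38025)] = √[6603 × 3867] = 5053.0982
r = -4383 / 5053.0982 ≈ -0.867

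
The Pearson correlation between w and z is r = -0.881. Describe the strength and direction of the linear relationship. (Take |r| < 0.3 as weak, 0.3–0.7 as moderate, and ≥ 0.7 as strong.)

strong negative

r = -0.881 < 0 so the relationship is negative.
|r| = 0.881, which falls in the strong range.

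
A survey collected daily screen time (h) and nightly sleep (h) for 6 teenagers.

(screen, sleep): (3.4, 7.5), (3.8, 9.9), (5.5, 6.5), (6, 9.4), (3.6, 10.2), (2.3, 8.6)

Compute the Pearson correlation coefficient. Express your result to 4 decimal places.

-0.1832

n = 6, Σx = 24.6, Σy = 52.1, Σx² = 110.5, Σy² = 462.87, Σxy = 211.77
nΣxy − ΣxΣy = 1270.62 − 1281.66 = -11.04
nΣx² − (Σx)² = 663 − 605.16 = 57.84; nΣy² − (Σy)² = 2777.22 − 2714.41 = 62.81
r = -11.04 / √(57.84 × 62.81) = -11.04 / 60.2738 ≈ -0.1832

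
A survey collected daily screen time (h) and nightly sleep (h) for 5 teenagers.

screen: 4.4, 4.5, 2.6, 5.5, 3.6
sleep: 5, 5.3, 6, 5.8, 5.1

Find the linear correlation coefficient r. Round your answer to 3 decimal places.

n = 5, Σx = 20.6, Σy = 27.2, Σx² = 89.58, Σy² = 148.74, Σxy = 111.71
nΣxy − ΣxΣy = 558.55 − 560.32 = -1.77
nΣx² − (Σx)² = 447.9 − 424.36 = 23.54; nΣy² − (Σy)² = 743.7 − 739.84 = 3.86
r = -1.77 / √(23.54 × 3.86) = -1.77 / 9.5323 ≈ -0.186

-0.186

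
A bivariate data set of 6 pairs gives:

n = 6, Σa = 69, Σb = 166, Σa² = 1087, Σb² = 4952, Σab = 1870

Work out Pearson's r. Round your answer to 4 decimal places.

r = (nΣab − ΣaΣb) / √[(nΣa² − (Σa)²)(nΣb² − (Σb)²)]
Numerator: 6×1870 − 69×166 = -234
Denominator: √[(6522 − 4761)(29712 − 27556)] = √[1761 × 2156] = 1948.5164
r = -234 / 1948.5164 ≈ -0.1201

-0.1201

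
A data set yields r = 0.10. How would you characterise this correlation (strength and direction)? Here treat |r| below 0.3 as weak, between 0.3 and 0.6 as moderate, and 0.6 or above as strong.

weak positive

r = 0.10 > 0 so the relationship is positive.
|r| = 0.10, which falls in the weak range.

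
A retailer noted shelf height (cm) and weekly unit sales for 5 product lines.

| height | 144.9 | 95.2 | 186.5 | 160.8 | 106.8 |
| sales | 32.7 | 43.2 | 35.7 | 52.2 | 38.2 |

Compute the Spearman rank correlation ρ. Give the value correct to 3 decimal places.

Rank height: 3, 1, 5, 4, 2
Rank sales: 1, 4, 2, 5, 3
d = rank(height) − rank(sales): 2, -3, 3, -1, -1; Σd² = 24
ρ = 1 − 6Σd² / [n(n²−1)] = 1 − 6×24 / (5×24) = 1 − 144/120 ≈ -0.200

-0.200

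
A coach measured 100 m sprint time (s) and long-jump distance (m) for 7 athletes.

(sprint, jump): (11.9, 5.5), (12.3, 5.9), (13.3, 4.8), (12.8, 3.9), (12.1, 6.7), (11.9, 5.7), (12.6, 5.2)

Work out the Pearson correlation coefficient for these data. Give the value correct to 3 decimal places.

-0.662

n = 7, Σx = 86.9, Σy = 37.7, Σx² = 1080.41, Σy² = 207.73, Σxy = 466.2
nΣxy − ΣxΣy = 3263.4 − 3276.13 = -12.73
nΣx² − (Σx)² = 7562.87 − 7551.61 = 11.26; nΣy² − (Σy)² = 1454.11 − 1421.29 = 32.82
r = -12.73 / √(11.26 × 32.82) = -12.73 / 19.2238 ≈ -0.662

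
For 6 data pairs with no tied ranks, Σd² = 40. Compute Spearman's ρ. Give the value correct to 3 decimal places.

ρ = 1 − 6Σd² / [n(n²−1)] = 1 − 6×40 / (6×35)
  = 1 − 240/210 = 1 − 1.1429 ≈ -0.143

-0.143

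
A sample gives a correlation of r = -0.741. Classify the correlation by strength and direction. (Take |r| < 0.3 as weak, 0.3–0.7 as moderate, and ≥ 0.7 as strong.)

strong negative

r = -0.741 < 0 so the relationship is negative.
|r| = 0.741, which falls in the strong range.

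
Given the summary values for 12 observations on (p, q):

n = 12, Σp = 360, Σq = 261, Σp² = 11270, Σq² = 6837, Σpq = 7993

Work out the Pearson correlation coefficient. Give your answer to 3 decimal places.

r = (nΣpq − ΣpΣq) / √[(nΣp² − (Σp)²)(nΣq² − (Σq)²)]
Numerator: 12×7993 − 360×261 = 1956
Denominator: √[(135240 − 129600)(82044 − 68121)] = √[5640 × 13923] = 8861.4739
r = 1956 / 8861.4739 ≈ 0.221

0.221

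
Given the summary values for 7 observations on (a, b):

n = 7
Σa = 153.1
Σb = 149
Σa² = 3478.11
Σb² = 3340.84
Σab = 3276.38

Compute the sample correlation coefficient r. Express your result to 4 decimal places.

0.1184

r = (nΣab − ΣaΣb) / √[(nΣa² − (Σa)²)(nΣb² − (Σb)²)]
Numerator: 7×3276.38 − 153.1×149 = 122.76
Denominator: √[(24346.77 − 23439.61)(23385.88 − 22201)] = √[907.16 × 1184.88] = 1036.7621
r = 122.76 / 1036.7621 ≈ 0.1184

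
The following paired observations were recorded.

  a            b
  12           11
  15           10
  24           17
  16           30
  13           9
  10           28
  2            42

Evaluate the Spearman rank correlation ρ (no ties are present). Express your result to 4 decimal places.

-0.2857

Rank a: 3, 5, 7, 6, 4, 2, 1
Rank b: 3, 2, 4, 6, 1, 5, 7
d = rank(a) − rank(b): 0, 3, 3, 0, 3, -3, -6; Σd² = 72
ρ = 1 − 6Σd² / [n(n²−1)] = 1 − 6×72 / (7×48) = 1 − 432/336 ≈ -0.2857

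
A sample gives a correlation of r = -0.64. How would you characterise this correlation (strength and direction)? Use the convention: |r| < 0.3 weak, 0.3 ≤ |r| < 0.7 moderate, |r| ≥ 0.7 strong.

moderate negative

r = -0.64 < 0 so the relationship is negative.
|r| = 0.64, which falls in the moderate range.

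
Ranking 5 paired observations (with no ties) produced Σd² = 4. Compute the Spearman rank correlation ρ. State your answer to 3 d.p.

ρ = 1 − 6Σd² / [n(n²−1)] = 1 − 6×4 / (5×24)
  = 1 − 24/120 = 1 − 0.2000 ≈ 0.800

0.800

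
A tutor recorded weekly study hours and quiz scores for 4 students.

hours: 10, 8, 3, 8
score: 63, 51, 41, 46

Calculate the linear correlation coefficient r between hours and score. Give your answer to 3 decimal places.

n = 4, Σx = 29, Σy = 201, Σx² = 237, Σy² = 10367, Σxy = 1529
nΣxy − ΣxΣy = 6116 − 5829 = 287
nΣx² − (Σx)² = 948 − 841 = 107; nΣy² − (Σy)² = 41468 − 40401 = 1067
r = 287 / √(107 × 1067) = 287 / 337.8890 ≈ 0.849

0.849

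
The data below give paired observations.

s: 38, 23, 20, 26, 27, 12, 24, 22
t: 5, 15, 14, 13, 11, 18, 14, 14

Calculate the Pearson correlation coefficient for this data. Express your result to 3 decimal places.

-0.962

n = 8, Σs = 192, Σt = 104, Σs² = 4982, Σt² = 1452, Σst = 2310
nΣst − ΣsΣt = 18480 − 19968 = -1488
nΣs² − (Σs)² = 39856 − 36864 = 2992; nΣt² − (Σt)² = 11616 − 10816 = 800
r = -1488 / √(2992 × 800) = -1488 / 1547.1264 ≈ -0.962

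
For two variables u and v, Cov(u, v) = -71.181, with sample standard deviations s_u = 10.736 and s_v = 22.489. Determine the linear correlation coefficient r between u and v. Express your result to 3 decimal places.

r = Cov(u,v) / (s_u · s_v) = -71.181 / (10.736 × 22.489)
  = -71.181 / 241.4419 ≈ -0.295

-0.295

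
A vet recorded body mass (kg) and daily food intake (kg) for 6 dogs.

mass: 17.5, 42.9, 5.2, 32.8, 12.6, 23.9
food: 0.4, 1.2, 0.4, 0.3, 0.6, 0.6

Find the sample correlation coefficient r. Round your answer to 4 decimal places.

n = 6, Σx = 134.9, Σy = 3.5, Σx² = 3979.51, Σy² = 2.57, Σxy = 92.3
nΣxy − ΣxΣy = 553.8 − 472.15 = 81.65
nΣx² − (Σx)² = 23877.06 − 18198.01 = 5679.05; nΣy² − (Σy)² = 15.42 − 12.25 = 3.17
r = 81.65 / √(5679.05 × 3.17) = 81.65 / 134.1737 ≈ 0.6085

0.6085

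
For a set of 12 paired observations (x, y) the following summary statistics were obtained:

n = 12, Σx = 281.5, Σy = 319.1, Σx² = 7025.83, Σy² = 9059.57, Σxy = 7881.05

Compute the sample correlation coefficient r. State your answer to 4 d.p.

r = (nΣxy − ΣxΣy) / √[(nΣx² − (Σx)²)(nΣy² − (Σy)²)]
Numerator: 12×7881.05 − 281.5×319.1 = 4745.95
Denominator: √[(84309.96 − 79242.25)(108714.84 − 101824.81)] = √[5067.71 × 6890.03] = 5909.0332
r = 4745.95 / 5909.0332 ≈ 0.8032

0.8032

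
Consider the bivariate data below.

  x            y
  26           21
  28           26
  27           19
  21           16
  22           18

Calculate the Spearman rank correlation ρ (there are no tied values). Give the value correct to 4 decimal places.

0.9000

Rank x: 3, 5, 4, 1, 2
Rank y: 4, 5, 3, 1, 2
d = rank(x) − rank(y): -1, 0, 1, 0, 0; Σd² = 2
ρ = 1 − 6Σd² / [n(n²−1)] = 1 − 6×2 / (5×24) = 1 − 12/120 ≈ 0.9000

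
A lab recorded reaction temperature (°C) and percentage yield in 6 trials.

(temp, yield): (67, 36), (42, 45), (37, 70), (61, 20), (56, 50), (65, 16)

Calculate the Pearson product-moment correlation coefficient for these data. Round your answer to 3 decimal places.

n = 6, Σx = 328, Σy = 237, Σx² = 18704, Σy² = 11377, Σxy = 11952
nΣxy − ΣxΣy = 71712 − 77736 = -6024
nΣx² − (Σx)² = 112224 − 107584 = 4640; nΣy² − (Σy)² = 68262 − 56169 = 12093
r = -6024 / √(4640 × 12093) = -6024 / 7490.7623 ≈ -0.804

-0.804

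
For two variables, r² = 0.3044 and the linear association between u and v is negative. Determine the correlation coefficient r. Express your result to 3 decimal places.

|r| = √0.3044 = 0.552
The association is negative, so r = −0.552.

-0.552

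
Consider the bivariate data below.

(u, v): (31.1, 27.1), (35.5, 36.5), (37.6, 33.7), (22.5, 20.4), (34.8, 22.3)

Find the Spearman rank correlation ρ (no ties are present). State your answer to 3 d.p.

Rank u: 2, 4, 5, 1, 3
Rank v: 3, 5, 4, 1, 2
d = rank(u) − rank(v): -1, -1, 1, 0, 1; Σd² = 4
ρ = 1 − 6Σd² / [n(n²−1)] = 1 − 6×4 / (5×24) = 1 − 24/120 ≈ 0.800

0.800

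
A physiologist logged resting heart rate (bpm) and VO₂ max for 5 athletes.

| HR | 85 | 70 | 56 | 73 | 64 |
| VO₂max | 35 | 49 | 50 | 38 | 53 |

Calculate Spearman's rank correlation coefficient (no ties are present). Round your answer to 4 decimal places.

-0.9000

Rank HR: 5, 3, 1, 4, 2
Rank VO₂max: 1, 3, 4, 2, 5
d = rank(HR) − rank(VO₂max): 4, 0, -3, 2, -3; Σd² = 38
ρ = 1 − 6Σd² / [n(n²−1)] = 1 − 6×38 / (5×24) = 1 − 228/120 ≈ -0.9000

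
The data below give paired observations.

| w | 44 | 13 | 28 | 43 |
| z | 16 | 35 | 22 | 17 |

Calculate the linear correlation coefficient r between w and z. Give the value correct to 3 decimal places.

n = 4, Σw = 128, Σz = 90, Σw² = 4738, Σz² = 2254, Σwz = 2506
nΣwz − ΣwΣz = 10024 − 11520 = -1496
nΣw² − (Σw)² = 18952 − 16384 = 2568; nΣz² − (Σz)² = 9016 − 8100 = 916
r = -1496 / √(2568 × 916) = -1496 / 1533.7171 ≈ -0.975

-0.975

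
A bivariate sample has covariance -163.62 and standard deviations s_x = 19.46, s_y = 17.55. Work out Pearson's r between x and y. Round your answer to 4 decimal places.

-0.4791

r = Cov(x,y) / (s_x · s_y) = -163.62 / (19.46 × 17.55)
  = -163.62 / 341.5230 ≈ -0.4791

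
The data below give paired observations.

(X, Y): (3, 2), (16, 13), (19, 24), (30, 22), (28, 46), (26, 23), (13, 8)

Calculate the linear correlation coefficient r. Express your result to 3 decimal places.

0.802

n = 7, ΣX = 135, ΣY = 138, ΣX² = 3155, ΣY² = 3942, ΣXY = 3320
nΣXY − ΣXΣY = 23240 − 18630 = 4610
nΣX² − (ΣX)² = 22085 − 18225 = 3860; nΣY² − (ΣY)² = 27594 − 19044 = 8550
r = 4610 / √(3860 × 8550) = 4610 / 5744.8238 ≈ 0.802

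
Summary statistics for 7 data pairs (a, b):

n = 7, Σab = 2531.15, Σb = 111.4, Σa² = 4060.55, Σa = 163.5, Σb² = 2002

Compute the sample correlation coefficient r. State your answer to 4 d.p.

-0.3010

r = (nΣab − ΣaΣb) / √[(nΣa² − (Σa)²)(nΣb² − (Σb)²)]
Numerator: 7×2531.15 − 163.5×111.4 = -495.85
Denominator: √[(28423.85 − 26732.25)(14014 − 12409.96)] = √[1691.6 × 1604.04] = 1647.2383
r = -495.85 / 1647.2383 ≈ -0.3010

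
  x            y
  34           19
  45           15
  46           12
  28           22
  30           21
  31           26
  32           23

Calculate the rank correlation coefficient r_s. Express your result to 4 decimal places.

Rank x: 5, 6, 7, 1, 2, 3, 4
Rank y: 3, 2, 1, 5, 4, 7, 6
d = rank(x) − rank(y): 2, 4, 6, -4, -2, -4, -2; Σd² = 96
ρ = 1 − 6Σd² / [n(n²−1)] = 1 − 6×96 / (7×48) = 1 − 576/336 ≈ -0.7143

-0.7143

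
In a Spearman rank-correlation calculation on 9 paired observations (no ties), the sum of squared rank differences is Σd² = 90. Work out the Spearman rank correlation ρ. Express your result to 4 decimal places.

0.2500

ρ = 1 − 6Σd² / [n(n²−1)] = 1 − 6×90 / (9×80)
  = 1 − 540/720 = 1 − 0.75000 ≈ 0.2500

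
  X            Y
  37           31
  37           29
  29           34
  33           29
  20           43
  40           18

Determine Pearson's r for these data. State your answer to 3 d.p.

-0.905

n = 6, ΣX = 196, ΣY = 184, ΣX² = 6668, ΣY² = 5972, ΣXY = 5743
nΣXY − ΣXΣY = 34458 − 36064 = -1606
nΣX² − (ΣX)² = 40008 − 38416 = 1592; nΣY² − (ΣY)² = 35832 − 33856 = 1976
r = -1606 / √(1592 × 1976) = -1606 / 1773.6381 ≈ -0.905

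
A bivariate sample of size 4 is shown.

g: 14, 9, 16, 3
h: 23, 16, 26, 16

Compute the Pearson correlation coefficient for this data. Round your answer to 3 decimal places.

n = 4, Σg = 42, Σh = 81, Σg² = 542, Σh² = 1717, Σgh = 930
nΣgh − ΣgΣh = 3720 − 3402 = 318
nΣg² − (Σg)² = 2168 − 1764 = 404; nΣh² − (Σh)² = 6868 − 6561 = 307
r = 318 / √(404 × 307) = 318 / 352.1761 ≈ 0.903

0.903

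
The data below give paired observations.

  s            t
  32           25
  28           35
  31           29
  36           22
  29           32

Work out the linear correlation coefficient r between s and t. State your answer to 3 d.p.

-0.962

n = 5, Σs = 156, Σt = 143, Σs² = 4906, Σt² = 4199, Σst = 4399
nΣst − ΣsΣt = 21995 − 22308 = -313
nΣs² − (Σs)² = 24530 − 24336 = 194; nΣt² − (Σt)² = 20995 − 20449 = 546
r = -313 / √(194 × 546) = -313 / 325.4597 ≈ -0.962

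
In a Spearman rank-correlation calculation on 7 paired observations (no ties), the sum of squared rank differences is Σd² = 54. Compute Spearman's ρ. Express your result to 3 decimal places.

ρ = 1 − 6Σd² / [n(n²−1)] = 1 − 6×54 / (7×48)
  = 1 − 324/336 = 1 − 0.9643 ≈ 0.036

0.036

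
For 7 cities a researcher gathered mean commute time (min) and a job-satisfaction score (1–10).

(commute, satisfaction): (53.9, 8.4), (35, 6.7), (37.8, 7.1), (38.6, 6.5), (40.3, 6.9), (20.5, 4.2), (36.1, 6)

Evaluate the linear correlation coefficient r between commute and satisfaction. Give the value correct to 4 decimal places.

0.9609

n = 7, Σx = 262.2, Σy = 45.8, Σx² = 10396.56, Σy² = 309.36, Σxy = 1787.31
nΣxy − ΣxΣy = 12511.17 − 12008.76 = 502.41
nΣx² − (Σx)² = 72775.92 − 68748.84 = 4027.08; nΣy² − (Σy)² = 2165.52 − 2097.64 = 67.88
r = 502.41 / √(4027.08 × 67.88) = 502.41 / 522.8367 ≈ 0.9609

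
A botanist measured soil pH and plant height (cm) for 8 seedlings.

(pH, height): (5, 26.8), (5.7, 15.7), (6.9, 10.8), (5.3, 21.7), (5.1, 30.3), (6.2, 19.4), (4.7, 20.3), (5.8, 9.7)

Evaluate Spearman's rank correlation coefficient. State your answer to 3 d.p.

Rank pH: 2, 5, 8, 4, 3, 7, 1, 6
Rank height: 7, 3, 2, 6, 8, 4, 5, 1
d = rank(pH) − rank(height): -5, 2, 6, -2, -5, 3, -4, 5; Σd² = 144
ρ = 1 − 6Σd² / [n(n²−1)] = 1 − 6×144 / (8×63) = 1 − 864/504 ≈ -0.714

-0.714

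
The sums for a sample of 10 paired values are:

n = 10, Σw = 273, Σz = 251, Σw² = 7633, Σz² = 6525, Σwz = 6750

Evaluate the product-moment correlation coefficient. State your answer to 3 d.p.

r = (nΣwz − ΣwΣz) / √[(nΣw² − (Σw)²)(nΣz² − (Σz)²)]
Numerator: 10×6750 − 273×251 = -1023
Denominator: √[(76330 − 74529)(65250 − 63001)] = √[1801 × 2249] = 2012.5727
r = -1023 / 2012.5727 ≈ -0.508

-0.508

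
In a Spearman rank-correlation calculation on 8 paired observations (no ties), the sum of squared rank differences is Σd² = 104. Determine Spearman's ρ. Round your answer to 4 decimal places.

-0.2381

ρ = 1 − 6Σd² / [n(n²−1)] = 1 − 6×104 / (8×63)
  = 1 − 624/504 = 1 − 1.23810 ≈ -0.2381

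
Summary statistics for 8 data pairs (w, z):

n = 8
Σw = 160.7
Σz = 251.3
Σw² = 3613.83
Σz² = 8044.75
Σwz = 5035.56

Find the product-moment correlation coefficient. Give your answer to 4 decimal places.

-0.0515

r = (nΣwz − ΣwΣz) / √[(nΣw² − (Σw)²)(nΣz² − (Σz)²)]
Numerator: 8×5035.56 − 160.7×251.3 = -99.43
Denominator: √[(28910.64 − 25824.49)(64358 − 63151.69)] = √[3086.15 × 1206.31] = 1929.4698
r = -99.43 / 1929.4698 ≈ -0.0515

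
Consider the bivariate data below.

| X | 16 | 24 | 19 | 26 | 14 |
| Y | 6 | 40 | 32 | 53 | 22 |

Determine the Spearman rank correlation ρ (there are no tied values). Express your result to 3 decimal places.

Rank X: 2, 4, 3, 5, 1
Rank Y: 1, 4, 3, 5, 2
d = rank(X) − rank(Y): 1, 0, 0, 0, -1; Σd² = 2
ρ = 1 − 6Σd² / [n(n²−1)] = 1 − 6×2 / (5×24) = 1 − 12/120 ≈ 0.900

0.900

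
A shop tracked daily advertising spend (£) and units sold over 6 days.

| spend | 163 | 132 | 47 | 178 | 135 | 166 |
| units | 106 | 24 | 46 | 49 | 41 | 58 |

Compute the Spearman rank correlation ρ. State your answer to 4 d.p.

Rank spend: 4, 2, 1, 6, 3, 5
Rank units: 6, 1, 3, 4, 2, 5
d = rank(spend) − rank(units): -2, 1, -2, 2, 1, 0; Σd² = 14
ρ = 1 − 6Σd² / [n(n²−1)] = 1 − 6×14 / (6×35) = 1 − 84/210 ≈ 0.6000

0.6000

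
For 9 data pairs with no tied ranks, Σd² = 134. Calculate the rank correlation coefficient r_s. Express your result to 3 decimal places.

-0.117

ρ = 1 − 6Σd² / [n(n²−1)] = 1 − 6×134 / (9×80)
  = 1 − 804/720 = 1 − 1.1167 ≈ -0.117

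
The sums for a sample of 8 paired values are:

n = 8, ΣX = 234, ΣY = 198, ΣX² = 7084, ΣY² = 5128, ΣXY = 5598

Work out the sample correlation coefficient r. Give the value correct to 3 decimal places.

-0.829

r = (nΣXY − ΣXΣY) / √[(nΣX² − (ΣX)²)(nΣY² − (ΣY)²)]
Numerator: 8×5598 − 234×198 = -1548
Denominator: √[(56672 − 54756)(41024 − 39204)] = √[1916 × 1820] = 1867.3832
r = -1548 / 1867.3832 ≈ -0.829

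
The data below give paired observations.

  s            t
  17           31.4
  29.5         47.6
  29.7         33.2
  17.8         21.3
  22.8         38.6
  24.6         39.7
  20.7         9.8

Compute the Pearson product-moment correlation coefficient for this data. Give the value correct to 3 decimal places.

0.595

n = 7, Σs = 162.1, Σt = 221.6, Σs² = 3911.67, Σt² = 7969.74, Σst = 5362.74
nΣst − ΣsΣt = 37539.18 − 35921.36 = 1617.82
nΣs² − (Σs)² = 27381.69 − 26276.41 = 1105.28; nΣt² − (Σt)² = 55788.18 − 49106.56 = 6681.62
r = 1617.82 / √(1105.28 × 6681.62) = 1617.82 / 2717.5469 ≈ 0.595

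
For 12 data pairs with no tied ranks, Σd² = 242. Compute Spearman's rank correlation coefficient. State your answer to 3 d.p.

0.154

ρ = 1 − 6Σd² / [n(n²−1)] = 1 − 6×242 / (12×143)
  = 1 − 1452/1716 = 1 − 0.8462 ≈ 0.154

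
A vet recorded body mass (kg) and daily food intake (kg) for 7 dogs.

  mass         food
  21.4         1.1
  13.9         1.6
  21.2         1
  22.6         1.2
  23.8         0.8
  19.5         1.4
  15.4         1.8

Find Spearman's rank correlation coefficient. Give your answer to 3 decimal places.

-0.821

Rank mass: 5, 1, 4, 6, 7, 3, 2
Rank food: 3, 6, 2, 4, 1, 5, 7
d = rank(mass) − rank(food): 2, -5, 2, 2, 6, -2, -5; Σd² = 102
ρ = 1 − 6Σd² / [n(n²−1)] = 1 − 6×102 / (7×48) = 1 − 612/336 ≈ -0.821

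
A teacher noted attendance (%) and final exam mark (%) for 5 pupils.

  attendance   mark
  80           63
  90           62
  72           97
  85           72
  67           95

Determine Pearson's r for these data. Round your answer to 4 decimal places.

n = 5, Σx = 394, Σy = 389, Σx² = 31398, Σy² = 31431, Σxy = 30089
nΣxy − ΣxΣy = 150445 − 153266 = -2821
nΣx² − (Σx)² = 156990 − 155236 = 1754; nΣy² − (Σy)² = 157155 − 151321 = 5834
r = -2821 / √(1754 × 5834) = -2821 / 3198.8804 ≈ -0.8819

-0.8819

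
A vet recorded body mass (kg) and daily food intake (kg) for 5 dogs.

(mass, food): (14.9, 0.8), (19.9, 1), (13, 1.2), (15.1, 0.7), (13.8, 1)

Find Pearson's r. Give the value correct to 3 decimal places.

n = 5, Σx = 76.7, Σy = 4.7, Σx² = 1205.47, Σy² = 4.57, Σxy = 71.79
nΣxy − ΣxΣy = 358.95 − 360.49 = -1.54
nΣx² − (Σx)² = 6027.35 − 5882.89 = 144.46; nΣy² − (Σy)² = 22.85 − 22.09 = 0.76
r = -1.54 / √(144.46 × 0.76) = -1.54 / 10.4781 ≈ -0.147

-0.147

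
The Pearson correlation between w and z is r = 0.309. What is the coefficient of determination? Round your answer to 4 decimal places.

0.0955

r² = (0.309)² = 0.0955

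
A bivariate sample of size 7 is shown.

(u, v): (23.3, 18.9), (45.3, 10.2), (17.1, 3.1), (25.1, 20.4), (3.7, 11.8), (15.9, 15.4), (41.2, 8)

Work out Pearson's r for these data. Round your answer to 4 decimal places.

n = 7, Σu = 171.6, Σv = 87.8, Σu² = 5481.34, Σv² = 1327.42, Σuv = 2085.6
nΣuv − ΣuΣv = 14599.2 − 15066.48 = -467.28
nΣu² − (Σu)² = 38369.38 − 29446.56 = 8922.82; nΣv² − (Σv)² = 9291.94 − 7708.84 = 1583.1
r = -467.28 / √(8922.82 × 1583.1) = -467.28 / 3758.4194 ≈ -0.1243

-0.1243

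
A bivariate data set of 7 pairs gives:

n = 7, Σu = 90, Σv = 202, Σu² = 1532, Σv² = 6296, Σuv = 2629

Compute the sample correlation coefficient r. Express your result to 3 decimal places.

0.076

r = (nΣuv − ΣuΣv) / √[(nΣu² − (Σu)²)(nΣv² − (Σv)²)]
Numerator: 7×2629 − 90×202 = 223
Denominator: √[(10724 − 8100)(44072 − 40804)] = √[2624 × 3268] = 2928.3497
r = 223 / 2928.3497 ≈ 0.076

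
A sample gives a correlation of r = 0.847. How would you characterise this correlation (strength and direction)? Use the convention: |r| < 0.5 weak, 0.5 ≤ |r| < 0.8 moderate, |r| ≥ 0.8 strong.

r = 0.847 > 0 so the relationship is positive.
|r| = 0.847, which falls in the strong range.

strong positive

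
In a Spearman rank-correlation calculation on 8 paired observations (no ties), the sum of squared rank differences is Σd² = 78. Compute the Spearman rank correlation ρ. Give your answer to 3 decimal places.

ρ = 1 − 6Σd² / [n(n²−1)] = 1 − 6×78 / (8×63)
  = 1 − 468/504 = 1 − 0.9286 ≈ 0.071

0.071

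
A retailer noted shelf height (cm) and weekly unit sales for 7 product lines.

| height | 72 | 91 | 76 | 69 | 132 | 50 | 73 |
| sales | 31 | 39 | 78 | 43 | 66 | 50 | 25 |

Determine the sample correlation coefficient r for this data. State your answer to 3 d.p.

n = 7, Σx = 563, Σy = 332, Σx² = 49255, Σy² = 17896, Σxy = 27713
nΣxy − ΣxΣy = 193991 − 186916 = 7075
nΣx² − (Σx)² = 344785 − 316969 = 27816; nΣy² − (Σy)² = 125272 − 110224 = 15048
r = 7075 / √(27816 × 15048) = 7075 / 20459.1097 ≈ 0.346

0.346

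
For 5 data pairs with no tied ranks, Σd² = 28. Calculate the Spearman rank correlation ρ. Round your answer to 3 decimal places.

ρ = 1 − 6Σd² / [n(n²−1)] = 1 − 6×28 / (5×24)
  = 1 − 168/120 = 1 − 1.4000 ≈ -0.400

-0.400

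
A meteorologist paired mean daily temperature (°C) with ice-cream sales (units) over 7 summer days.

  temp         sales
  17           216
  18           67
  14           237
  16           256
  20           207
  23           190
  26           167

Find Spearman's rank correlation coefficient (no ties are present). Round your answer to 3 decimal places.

-0.750

Rank temp: 3, 4, 1, 2, 5, 6, 7
Rank sales: 5, 1, 6, 7, 4, 3, 2
d = rank(temp) − rank(sales): -2, 3, -5, -5, 1, 3, 5; Σd² = 98
ρ = 1 − 6Σd² / [n(n²−1)] = 1 − 6×98 / (7×48) = 1 − 588/336 ≈ -0.750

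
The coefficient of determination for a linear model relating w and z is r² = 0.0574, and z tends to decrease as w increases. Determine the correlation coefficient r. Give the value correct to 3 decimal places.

|r| = √0.0574 = 0.240
The association is negative, so r = −0.240.

-0.240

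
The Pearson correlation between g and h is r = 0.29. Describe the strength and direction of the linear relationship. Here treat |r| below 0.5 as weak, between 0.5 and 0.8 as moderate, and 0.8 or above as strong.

r = 0.29 > 0 so the relationship is positive.
|r| = 0.29, which falls in the weak range.

weak positive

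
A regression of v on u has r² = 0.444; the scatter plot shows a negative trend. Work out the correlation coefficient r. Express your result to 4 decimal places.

|r| = √0.444 = 0.6663
The association is negative, so r = −0.6663.

-0.6663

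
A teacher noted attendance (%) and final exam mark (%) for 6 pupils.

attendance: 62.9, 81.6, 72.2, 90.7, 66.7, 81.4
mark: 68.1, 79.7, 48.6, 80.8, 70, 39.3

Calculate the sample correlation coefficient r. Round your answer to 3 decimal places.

n = 6, Σx = 455.5, Σy = 386.5, Σx² = 35129.15, Σy² = 26324.79, Σxy = 29492.51
nΣxy − ΣxΣy = 176955.06 − 176050.75 = 904.31
nΣx² − (Σx)² = 210774.9 − 207480.25 = 3294.65; nΣy² − (Σy)² = 157948.74 − 149382.25 = 8566.49
r = 904.31 / √(3294.65 × 8566.49) = 904.31 / 5312.5875 ≈ 0.170

0.170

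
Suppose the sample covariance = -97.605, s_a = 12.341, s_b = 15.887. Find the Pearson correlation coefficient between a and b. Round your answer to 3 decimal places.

r = Cov(a,b) / (s_a · s_b) = -97.605 / (12.341 × 15.887)
  = -97.605 / 196.0615 ≈ -0.498

-0.498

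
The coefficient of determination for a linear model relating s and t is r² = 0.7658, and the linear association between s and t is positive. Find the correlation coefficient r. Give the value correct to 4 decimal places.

|r| = √0.7658 = 0.8751
The association is positive, so r = 0.8751.

0.8751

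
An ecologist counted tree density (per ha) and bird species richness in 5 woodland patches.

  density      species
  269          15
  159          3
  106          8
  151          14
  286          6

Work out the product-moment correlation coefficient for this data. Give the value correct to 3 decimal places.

n = 5, Σx = 971, Σy = 46, Σx² = 213475, Σy² = 530, Σxy = 9190
nΣxy − ΣxΣy = 45950 − 44666 = 1284
nΣx² − (Σx)² = 1067375 − 942841 = 124534; nΣy² − (Σy)² = 2650 − 2116 = 534
r = 1284 / √(124534 × 534) = 1284 / 8154.8241 ≈ 0.157

0.157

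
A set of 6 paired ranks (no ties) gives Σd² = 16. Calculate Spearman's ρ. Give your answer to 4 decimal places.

ρ = 1 − 6Σd² / [n(n²−1)] = 1 − 6×16 / (6×35)
  = 1 − 96/210 = 1 − 0.45714 ≈ 0.5429

0.5429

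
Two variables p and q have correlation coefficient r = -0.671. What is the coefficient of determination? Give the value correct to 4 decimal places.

0.4502

r² = (-0.671)² = 0.4502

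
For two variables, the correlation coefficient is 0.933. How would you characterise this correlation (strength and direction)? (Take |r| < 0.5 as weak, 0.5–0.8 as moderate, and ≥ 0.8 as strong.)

r = 0.933 > 0 so the relationship is positive.
|r| = 0.933, which falls in the strong range.

strong positive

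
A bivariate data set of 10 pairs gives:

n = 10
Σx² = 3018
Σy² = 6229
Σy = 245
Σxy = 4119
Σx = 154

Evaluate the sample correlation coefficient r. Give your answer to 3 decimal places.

r = (nΣxy − ΣxΣy) / √[(nΣx² − (Σx)²)(nΣy² − (Σy)²)]
Numerator: 10×4119 − 154×245 = 3460
Denominator: √[(30180 − 23716)(62290 − 60025)] = √[6464 × 2265] = 3826.3507
r = 3460 / 3826.3507 ≈ 0.904

0.904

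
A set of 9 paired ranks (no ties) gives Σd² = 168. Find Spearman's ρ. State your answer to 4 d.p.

ρ = 1 − 6Σd² / [n(n²−1)] = 1 − 6×168 / (9×80)
  = 1 − 1008/720 = 1 − 1.40000 ≈ -0.4000

-0.4000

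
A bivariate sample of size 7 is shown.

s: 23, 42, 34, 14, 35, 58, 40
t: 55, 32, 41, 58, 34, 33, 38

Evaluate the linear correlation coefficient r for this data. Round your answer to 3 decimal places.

-0.872

n = 7, Σs = 246, Σt = 291, Σs² = 9834, Σt² = 12783, Σst = 9439
nΣst − ΣsΣt = 66073 − 71586 = -5513
nΣs² − (Σs)² = 68838 − 60516 = 8322; nΣt² − (Σt)² = 89481 − 84681 = 4800
r = -5513 / √(8322 × 4800) = -5513 / 6320.2532 ≈ -0.872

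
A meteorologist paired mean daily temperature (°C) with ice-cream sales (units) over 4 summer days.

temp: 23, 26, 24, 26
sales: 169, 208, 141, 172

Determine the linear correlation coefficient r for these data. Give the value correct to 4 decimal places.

0.5944

n = 4, Σx = 99, Σy = 690, Σx² = 2457, Σy² = 121290, Σxy = 17151
nΣxy − ΣxΣy = 68604 − 68310 = 294
nΣx² − (Σx)² = 9828 − 9801 = 27; nΣy² − (Σy)² = 485160 − 476100 = 9060
r = 294 / √(27 × 9060) = 294 / 494.5907 ≈ 0.5944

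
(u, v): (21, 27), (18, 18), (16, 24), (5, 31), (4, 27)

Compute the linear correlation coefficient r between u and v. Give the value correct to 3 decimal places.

n = 5, Σu = 64, Σv = 127, Σu² = 1062, Σv² = 3319, Σuv = 1538
nΣuv − ΣuΣv = 7690 − 8128 = -438
nΣu² − (Σu)² = 5310 − 4096 = 1214; nΣv² − (Σv)² = 16595 − 16129 = 466
r = -438 / √(1214 × 466) = -438 / 752.1463 ≈ -0.582

-0.582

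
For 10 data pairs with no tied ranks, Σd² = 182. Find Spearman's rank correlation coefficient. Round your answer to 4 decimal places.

-0.1030

ρ = 1 − 6Σd² / [n(n²−1)] = 1 − 6×182 / (10×99)
  = 1 − 1092/990 = 1 − 1.10303 ≈ -0.1030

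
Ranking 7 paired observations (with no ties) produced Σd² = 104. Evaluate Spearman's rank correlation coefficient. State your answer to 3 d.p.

ρ = 1 − 6Σd² / [n(n²−1)] = 1 − 6×104 / (7×48)
  = 1 − 624/336 = 1 − 1.8571 ≈ -0.857

-0.857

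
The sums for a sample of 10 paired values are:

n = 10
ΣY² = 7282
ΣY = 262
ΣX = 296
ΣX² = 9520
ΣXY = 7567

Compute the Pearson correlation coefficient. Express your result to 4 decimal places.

r = (nΣXY − ΣXΣY) / √[(nΣX² − (ΣX)²)(nΣY² − (ΣY)²)]
Numerator: 10×7567 − 296×262 = -1882
Denominator: √[(95200 − 87616)(72820 − 68644)] = √[7584 × 4176] = 5627.6802
r = -1882 / 5627.6802 ≈ -0.3344

-0.3344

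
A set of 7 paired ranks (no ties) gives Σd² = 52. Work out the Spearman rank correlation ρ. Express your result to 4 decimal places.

0.0714

ρ = 1 − 6Σd² / [n(n²−1)] = 1 − 6×52 / (7×48)
  = 1 − 312/336 = 1 − 0.92857 ≈ 0.0714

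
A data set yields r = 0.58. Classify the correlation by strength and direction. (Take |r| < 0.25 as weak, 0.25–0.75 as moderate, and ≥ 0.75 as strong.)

r = 0.58 > 0 so the relationship is positive.
|r| = 0.58, which falls in the moderate range.

moderate positive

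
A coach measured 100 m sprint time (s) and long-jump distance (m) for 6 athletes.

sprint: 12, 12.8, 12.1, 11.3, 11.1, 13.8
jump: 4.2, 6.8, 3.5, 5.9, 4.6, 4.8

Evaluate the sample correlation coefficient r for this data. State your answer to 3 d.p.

n = 6, Σx = 73.1, Σy = 29.8, Σx² = 895.59, Σy² = 155.14, Σxy = 363.76
nΣxy − ΣxΣy = 2182.56 − 2178.38 = 4.18
nΣx² − (Σx)² = 5373.54 − 5343.61 = 29.93; nΣy² − (Σy)² = 930.84 − 888.04 = 42.8
r = 4.18 / √(29.93 × 42.8) = 4.18 / 35.7911 ≈ 0.117

0.117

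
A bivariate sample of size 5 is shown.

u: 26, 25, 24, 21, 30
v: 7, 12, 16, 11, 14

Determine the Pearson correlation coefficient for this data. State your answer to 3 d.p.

0.113

n = 5, Σu = 126, Σv = 60, Σu² = 3218, Σv² = 766, Σuv = 1517
nΣuv − ΣuΣv = 7585 − 7560 = 25
nΣu² − (Σu)² = 16090 − 15876 = 214; nΣv² − (Σv)² = 3830 − 3600 = 230
r = 25 / √(214 × 230) = 25 / 221.8558 ≈ 0.113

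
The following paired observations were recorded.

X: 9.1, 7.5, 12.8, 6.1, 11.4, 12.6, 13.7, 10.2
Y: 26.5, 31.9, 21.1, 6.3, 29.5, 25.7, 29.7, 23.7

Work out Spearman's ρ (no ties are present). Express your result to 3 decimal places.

0.143

Rank X: 3, 2, 7, 1, 5, 6, 8, 4
Rank Y: 5, 8, 2, 1, 6, 4, 7, 3
d = rank(X) − rank(Y): -2, -6, 5, 0, -1, 2, 1, 1; Σd² = 72
ρ = 1 − 6Σd² / [n(n²−1)] = 1 − 6×72 / (8×63) = 1 − 432/504 ≈ 0.143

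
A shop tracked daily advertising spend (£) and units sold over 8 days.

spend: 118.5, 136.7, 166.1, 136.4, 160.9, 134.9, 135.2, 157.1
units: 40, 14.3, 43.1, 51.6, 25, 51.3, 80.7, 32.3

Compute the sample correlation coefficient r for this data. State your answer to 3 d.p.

n = 8, Σx = 1145.8, Σy = 338.3, Σx² = 165969.58, Σy² = 17137.13, Σxy = 47819.8
nΣxy − ΣxΣy = 382558.4 − 387624.14 = -5065.74
nΣx² − (Σx)² = 1327756.64 − 1312857.64 = 14899; nΣy² − (Σy)² = 137097.04 − 114446.89 = 22650.15
r = -5065.74 / √(14899 × 22650.15) = -5065.74 / 18370.2092 ≈ -0.276

-0.276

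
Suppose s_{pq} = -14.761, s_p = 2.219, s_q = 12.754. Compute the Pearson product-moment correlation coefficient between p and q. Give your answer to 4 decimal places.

r = Cov(p,q) / (s_p · s_q) = -14.761 / (2.219 × 12.754)
  = -14.761 / 28.3011 ≈ -0.5216

-0.5216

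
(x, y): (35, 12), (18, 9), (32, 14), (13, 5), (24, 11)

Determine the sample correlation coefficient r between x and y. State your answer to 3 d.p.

n = 5, Σx = 122, Σy = 51, Σx² = 3318, Σy² = 567, Σxy = 1359
nΣxy − ΣxΣy = 6795 − 6222 = 573
nΣx² − (Σx)² = 16590 − 14884 = 1706; nΣy² − (Σy)² = 2835 − 2601 = 234
r = 573 / √(1706 × 234) = 573 / 631.8259 ≈ 0.907

0.907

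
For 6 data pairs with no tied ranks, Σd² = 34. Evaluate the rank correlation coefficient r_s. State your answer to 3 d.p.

ρ = 1 − 6Σd² / [n(n²−1)] = 1 − 6×34 / (6×35)
  = 1 − 204/210 = 1 − 0.9714 ≈ 0.029

0.029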